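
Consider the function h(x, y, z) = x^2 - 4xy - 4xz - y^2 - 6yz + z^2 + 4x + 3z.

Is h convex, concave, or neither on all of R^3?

neither

h is quadratic, so its Hessian is the constant matrix H = [[2, -4, -4], [-4, -2, -6], [-4, -6, 2]].
Leading principal minors: 2, -20, -272.
Neither pattern holds ⇒ H is indefinite ⇒ neither convex nor concave.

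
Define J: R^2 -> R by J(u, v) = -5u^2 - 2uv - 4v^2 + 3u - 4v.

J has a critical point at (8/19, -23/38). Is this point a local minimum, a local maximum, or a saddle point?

local maximum

The Hessian of J is constant: H = [[-10, -2], [-2, -8]].
det(H) = (-10)·(-8) − (-2)² = 76.
det(H) > 0 and tr(H) = -18 < 0, so H is negative definite and the point is a local maximum.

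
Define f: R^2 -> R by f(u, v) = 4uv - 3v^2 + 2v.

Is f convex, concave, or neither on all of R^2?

neither

f is quadratic, so its Hessian is the constant matrix H = [[0, 4], [4, -6]].
det(H) = -16, tr(H) = -6.
det(H) < 0, so H is indefinite: neither convex nor concave.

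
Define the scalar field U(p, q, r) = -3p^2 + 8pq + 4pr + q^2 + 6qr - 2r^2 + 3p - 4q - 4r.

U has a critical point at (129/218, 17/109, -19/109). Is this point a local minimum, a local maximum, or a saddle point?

The Hessian is constant: H = [[-6, 8, 4], [8, 2, 6], [4, 6, -4]].
Leading principal minors: Δ₁ = -6, Δ₂ = -76, Δ₃ = 872.
The minors fit neither the all-positive nor the alternating-sign pattern, so H is indefinite: a saddle point.

saddle point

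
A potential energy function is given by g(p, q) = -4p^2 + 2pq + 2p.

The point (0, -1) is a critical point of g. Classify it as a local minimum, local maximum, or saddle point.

saddle point

The Hessian of g is constant: H = [[-8, 2], [2, 0]].
det(H) = (-8)·0 − 2² = -4.
Since det(H) < 0, H is indefinite and the critical point is a saddle point.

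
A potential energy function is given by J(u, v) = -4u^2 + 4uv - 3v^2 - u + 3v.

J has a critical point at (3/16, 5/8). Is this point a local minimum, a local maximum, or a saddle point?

The Hessian of J is constant: H = [[-8, 4], [4, -6]].
det(H) = (-8)·(-6) − 4² = 32.
det(H) > 0 and tr(H) = -14 < 0, so H is negative definite and the point is a local maximum.

local maximum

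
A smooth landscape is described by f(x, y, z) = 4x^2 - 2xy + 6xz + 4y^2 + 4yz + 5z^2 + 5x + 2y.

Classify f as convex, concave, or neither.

convex

f is quadratic, so its Hessian is the constant matrix H = [[8, -2, 6], [-2, 8, 4], [6, 4, 10]].
Leading principal minors: 8, 60, 88.
All positive ⇒ H ≻ 0 ⇒ convex.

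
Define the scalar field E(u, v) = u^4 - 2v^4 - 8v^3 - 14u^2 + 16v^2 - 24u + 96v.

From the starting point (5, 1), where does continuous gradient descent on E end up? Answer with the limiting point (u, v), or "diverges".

E is separable, so gradient descent decouples: u follows -∂E/∂u, v follows -∂E/∂v.
∂E/∂u = 4(u - 3)(u + 1)(u + 2); at u=5 this is 336, so u decreases.
∂E/∂v = -8(v - 2)(v + 2)(v + 3); at v=1 this is 96, so v decreases.
u converges to its nearest critical value 3 (a local min of the u-part); v converges to -2. The iterate converges to (3, -2).

(3, -2)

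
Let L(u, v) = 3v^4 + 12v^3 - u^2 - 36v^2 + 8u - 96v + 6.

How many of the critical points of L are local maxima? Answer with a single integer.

1

L separates as a function of u plus a function of v, so ∇L=0 decouples.
∂L/∂u = -2(u - 4) = 0 at u ∈ {4}; ∂L/∂v = 12(v - 2)(v + 1)(v + 4) = 0 at v ∈ {-4, -1, 2}.
The Hessian is diagonal: diag(L_uu, L_vv). Second derivatives: L_uu(4)=-2; L_vv(-4)=216, L_vv(-1)=-108, L_vv(2)=216.
Local maxima occur where both diagonal entries negative: (4, -1). Count: 1.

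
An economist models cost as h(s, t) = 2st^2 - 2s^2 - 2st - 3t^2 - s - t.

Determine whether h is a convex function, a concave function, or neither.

neither

The term 2st^2 is cubic, so the Hessian is not constant.
∂²h/∂t² = 4s - 6, which takes both signs as s varies (negative for sufficiently negative s). A diagonal entry of the Hessian changing sign means the Hessian is neither positive- nor negative-semidefinite on all of R^2.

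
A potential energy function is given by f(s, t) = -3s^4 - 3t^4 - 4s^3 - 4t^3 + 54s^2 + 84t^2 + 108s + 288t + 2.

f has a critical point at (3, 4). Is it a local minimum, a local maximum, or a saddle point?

The mixed partial ∂²f/∂s∂t is 0, so the Hessian at any point is diag(f_ss, f_tt) = diag(12(-3s^2 - 2s + 9), 12(-3t^2 - 2t + 14)).
At (3, 4): H = diag(-288, -504).
Both eigenvalues are negative, so H is negative definite: a local maximum.

local maximum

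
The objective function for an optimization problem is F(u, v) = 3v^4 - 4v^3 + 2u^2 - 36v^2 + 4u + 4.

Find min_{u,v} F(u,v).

-187

F(u,v) separates as P(u) + Q(v) + 4, so its minimum is min P + min Q + 4.
P'(u) = 4u + 4 vanishes at u ∈ {-1}; Q'(v) = 12v(v - 3)(v + 2) vanishes at v ∈ {-2, 0, 3}.
Local minima of P (where P''>0): P(-1)=-2. Local minima of Q: Q(-2)=-64, Q(3)=-189.
So the global minimum of F is P(-1) + Q(3) + 4 = -2 − 189 + 4 = -187, attained at (-1, 3).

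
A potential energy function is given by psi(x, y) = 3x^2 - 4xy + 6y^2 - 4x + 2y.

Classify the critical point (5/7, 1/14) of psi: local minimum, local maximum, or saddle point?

local minimum

The Hessian of psi is constant: H = [[6, -4], [-4, 12]].
det(H) = 6·12 − (-4)² = 56.
det(H) > 0 and tr(H) = 18 > 0, so H is positive definite and the point is a local minimum.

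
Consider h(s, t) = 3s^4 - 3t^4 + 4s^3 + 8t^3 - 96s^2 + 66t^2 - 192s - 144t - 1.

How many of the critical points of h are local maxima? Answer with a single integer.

h separates as a function of s plus a function of t, so ∇h=0 decouples.
∂h/∂s = 12(s - 4)(s + 1)(s + 4) = 0 at s ∈ {-4, -1, 4}; ∂h/∂t = -12(t - 4)(t - 1)(t + 3) = 0 at t ∈ {-3, 1, 4}.
The Hessian is diagonal: diag(h_ss, h_tt). Second derivatives: h_ss(-4)=288, h_ss(-1)=-180, h_ss(4)=480; h_tt(-3)=-336, h_tt(1)=144, h_tt(4)=-252.
Local maxima occur where both diagonal entries negative: (-1, -3), (-1, 4). Count: 2.

2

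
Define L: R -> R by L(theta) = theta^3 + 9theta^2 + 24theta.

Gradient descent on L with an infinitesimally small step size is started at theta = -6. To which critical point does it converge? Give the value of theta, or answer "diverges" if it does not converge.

L'(theta) = 3(theta + 2)(theta + 4), so L'(-6) = 24.
Gradient descent moves in the -L' direction, i.e. theta is decreasing.
There is no critical point below theta=-6, and L' keeps the same sign, so the iterate runs off to −∞.

diverges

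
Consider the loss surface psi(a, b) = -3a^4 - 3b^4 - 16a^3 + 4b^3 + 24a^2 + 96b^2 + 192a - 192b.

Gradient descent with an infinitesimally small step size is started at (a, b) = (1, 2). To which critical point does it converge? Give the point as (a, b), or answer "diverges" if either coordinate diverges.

psi is separable, so gradient descent decouples: a follows -∂psi/∂a, b follows -∂psi/∂b.
∂psi/∂a = -12(a - 2)(a + 2)(a + 4); at a=1 this is 180, so a decreases.
∂psi/∂b = -12(b - 4)(b - 1)(b + 4); at b=2 this is 144, so b decreases.
a converges to its nearest critical value -2 (a local min of the a-part); b converges to 1. The iterate converges to (-2, 1).

(-2, 1)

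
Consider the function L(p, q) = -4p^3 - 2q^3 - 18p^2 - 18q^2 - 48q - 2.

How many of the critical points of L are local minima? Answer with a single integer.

1

L separates as a function of p plus a function of q, so ∇L=0 decouples.
∂L/∂p = -12p(p + 3) = 0 at p ∈ {-3, 0}; ∂L/∂q = -6(q + 2)(q + 4) = 0 at q ∈ {-4, -2}.
The Hessian is diagonal: diag(L_pp, L_qq). Second derivatives: L_pp(-3)=36, L_pp(0)=-36; L_qq(-4)=12, L_qq(-2)=-12.
Local minima occur where both diagonal entries positive: (-3, -4). Count: 1.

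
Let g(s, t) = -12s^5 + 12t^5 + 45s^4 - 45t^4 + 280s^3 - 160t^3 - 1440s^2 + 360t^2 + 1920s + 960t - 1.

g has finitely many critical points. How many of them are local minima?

g separates as a function of s plus a function of t, so ∇g=0 decouples.
∂g/∂s = -60(s - 4)(s - 2)(s - 1)(s + 4) = 0 at s ∈ {-4, 1, 2, 4}; ∂g/∂t = 60(t - 4)(t - 2)(t + 1)(t + 2) = 0 at t ∈ {-2, -1, 2, 4}.
The Hessian is diagonal: diag(g_ss, g_tt). Second derivatives: g_ss(-4)=14400, g_ss(1)=-900, g_ss(2)=720, g_ss(4)=-2880; g_tt(-2)=-1440, g_tt(-1)=900, g_tt(2)=-1440, g_tt(4)=3600.
Local minima occur where both diagonal entries positive: (-4, -1), (-4, 4), (2, -1), (2, 4). Count: 4.

4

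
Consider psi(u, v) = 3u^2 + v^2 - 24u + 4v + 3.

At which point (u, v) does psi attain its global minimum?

psi(u,v) separates as P(u) + Q(v) + 3, so its minimum is min P + min Q + 3.
P'(u) = 6u - 24 vanishes at u ∈ {4}; Q'(v) = 2v + 4 vanishes at v ∈ {-2}.
Local minima of P (where P''>0): P(4)=-48. Local minima of Q: Q(-2)=-4.
So the global minimum of psi is P(4) + Q(-2) + 3 = -48 − 4 + 3 = -49, attained at (4, -2).

(4, -2)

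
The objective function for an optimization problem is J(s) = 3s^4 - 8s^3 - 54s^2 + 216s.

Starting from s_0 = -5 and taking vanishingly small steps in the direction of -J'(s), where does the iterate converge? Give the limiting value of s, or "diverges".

-3

J'(s) = 12(s - 3)(s - 2)(s + 3), so J'(-5) = -1344.
Gradient descent moves in the -J' direction, i.e. s is increasing.
The nearest critical point in that direction is s = -3, where J'' = 360 > 0 (a local minimum). The iterate converges there.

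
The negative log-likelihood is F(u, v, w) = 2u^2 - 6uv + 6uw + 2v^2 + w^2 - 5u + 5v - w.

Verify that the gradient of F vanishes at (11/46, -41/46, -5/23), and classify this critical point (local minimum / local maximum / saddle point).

saddle point

∇F = (4u - 6v + 6w - 5, -6u + 4v + 5, 6u + 2w - 1); substituting (11/46, -41/46, -5/23) gives ∇F = (0, 0, 0), so (11/46, -41/46, -5/23) is indeed a critical point.
The Hessian is constant: H = [[4, -6, 6], [-6, 4, 0], [6, 0, 2]].
Leading principal minors: Δ₁ = 4, Δ₂ = -20, Δ₃ = -184.
The minors fit neither the all-positive nor the alternating-sign pattern, so H is indefinite: a saddle point.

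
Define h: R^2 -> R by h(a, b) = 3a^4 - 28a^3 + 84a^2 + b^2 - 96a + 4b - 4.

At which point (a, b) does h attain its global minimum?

h(a,b) separates as P(a) + Q(b) − 4, so its minimum is min P + min Q − 4.
P'(a) = 12(a - 4)(a - 2)(a - 1) vanishes at a ∈ {1, 2, 4}; Q'(b) = 2b + 4 vanishes at b ∈ {-2}.
Local minima of P (where P''>0): P(1)=-37, P(4)=-64. Local minima of Q: Q(-2)=-4.
So the global minimum of h is P(4) + Q(-2) − 4 = -64 − 4 − 4 = -72, attained at (4, -2).

(4, -2)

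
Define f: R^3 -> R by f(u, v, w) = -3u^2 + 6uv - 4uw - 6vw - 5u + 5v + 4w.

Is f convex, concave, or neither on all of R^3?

neither

f is quadratic, so its Hessian is the constant matrix H = [[-6, 6, -4], [6, 0, -6], [-4, -6, 0]].
Leading principal minors: -6, -36, 504.
Neither pattern holds ⇒ H is indefinite ⇒ neither convex nor concave.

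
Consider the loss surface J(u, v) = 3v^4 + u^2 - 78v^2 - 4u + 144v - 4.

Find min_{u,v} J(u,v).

J(u,v) separates as P(u) + Q(v) − 4, so its minimum is min P + min Q − 4.
P'(u) = 2u - 4 vanishes at u ∈ {2}; Q'(v) = 12(v - 3)(v - 1)(v + 4) vanishes at v ∈ {-4, 1, 3}.
Local minima of P (where P''>0): P(2)=-4. Local minima of Q: Q(-4)=-1056, Q(3)=-27.
So the global minimum of J is P(2) + Q(-4) − 4 = -4 − 1056 − 4 = -1064, attained at (2, -4).

-1064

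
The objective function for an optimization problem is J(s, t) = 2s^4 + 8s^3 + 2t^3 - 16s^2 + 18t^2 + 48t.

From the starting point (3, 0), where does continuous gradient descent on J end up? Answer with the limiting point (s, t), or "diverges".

(1, -2)

J is separable, so gradient descent decouples: s follows -∂J/∂s, t follows -∂J/∂t.
∂J/∂s = 8s(s - 1)(s + 4); at s=3 this is 336, so s decreases.
∂J/∂t = 6(t + 2)(t + 4); at t=0 this is 48, so t decreases.
s converges to its nearest critical value 1 (a local min of the s-part); t converges to -2. The iterate converges to (1, -2).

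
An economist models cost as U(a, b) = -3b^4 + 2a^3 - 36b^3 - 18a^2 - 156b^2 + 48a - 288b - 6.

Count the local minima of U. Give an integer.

1

U separates as a function of a plus a function of b, so ∇U=0 decouples.
∂U/∂a = 6(a - 4)(a - 2) = 0 at a ∈ {2, 4}; ∂U/∂b = -12(b + 2)(b + 3)(b + 4) = 0 at b ∈ {-4, -3, -2}.
The Hessian is diagonal: diag(U_aa, U_bb). Second derivatives: U_aa(2)=-12, U_aa(4)=12; U_bb(-4)=-24, U_bb(-3)=12, U_bb(-2)=-24.
Local minima occur where both diagonal entries positive: (4, -3). Count: 1.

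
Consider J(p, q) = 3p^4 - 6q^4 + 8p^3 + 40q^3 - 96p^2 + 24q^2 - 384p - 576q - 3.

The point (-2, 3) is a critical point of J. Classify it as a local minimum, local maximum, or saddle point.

saddle point

The mixed partial ∂²J/∂p∂q is 0, so the Hessian at any point is diag(J_pp, J_qq) = diag(12(3p^2 + 4p - 16), 24(-3q^2 + 10q + 2)).
At (-2, 3): H = diag(-144, 120).
The eigenvalues have opposite signs, so H is indefinite: a saddle point.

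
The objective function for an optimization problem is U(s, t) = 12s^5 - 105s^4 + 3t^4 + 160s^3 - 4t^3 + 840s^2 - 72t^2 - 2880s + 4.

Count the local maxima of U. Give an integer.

U separates as a function of s plus a function of t, so ∇U=0 decouples.
∂U/∂s = 60(s - 4)(s - 3)(s - 2)(s + 2) = 0 at s ∈ {-2, 2, 3, 4}; ∂U/∂t = 12t(t - 4)(t + 3) = 0 at t ∈ {-3, 0, 4}.
The Hessian is diagonal: diag(U_ss, U_tt). Second derivatives: U_ss(-2)=-7200, U_ss(2)=480, U_ss(3)=-300, U_ss(4)=720; U_tt(-3)=252, U_tt(0)=-144, U_tt(4)=336.
Local maxima occur where both diagonal entries negative: (-2, 0), (3, 0). Count: 2.

2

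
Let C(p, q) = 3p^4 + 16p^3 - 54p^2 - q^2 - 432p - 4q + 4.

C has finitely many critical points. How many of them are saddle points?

2

C separates as a function of p plus a function of q, so ∇C=0 decouples.
∂C/∂p = 12(p - 3)(p + 3)(p + 4) = 0 at p ∈ {-4, -3, 3}; ∂C/∂q = -2(q + 2) = 0 at q ∈ {-2}.
The Hessian is diagonal: diag(C_pp, C_qq). Second derivatives: C_pp(-4)=84, C_pp(-3)=-72, C_pp(3)=504; C_qq(-2)=-2.
Saddle points occur where the two diagonal entries have opposite signs: (-4, -2), (3, -2). Count: 2.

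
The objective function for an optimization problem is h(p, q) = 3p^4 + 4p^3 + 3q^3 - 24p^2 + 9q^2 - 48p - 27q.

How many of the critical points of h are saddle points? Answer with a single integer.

3

h separates as a function of p plus a function of q, so ∇h=0 decouples.
∂h/∂p = 12(p - 2)(p + 1)(p + 2) = 0 at p ∈ {-2, -1, 2}; ∂h/∂q = 9(q - 1)(q + 3) = 0 at q ∈ {-3, 1}.
The Hessian is diagonal: diag(h_pp, h_qq). Second derivatives: h_pp(-2)=48, h_pp(-1)=-36, h_pp(2)=144; h_qq(-3)=-36, h_qq(1)=36.
Saddle points occur where the two diagonal entries have opposite signs: (-2, -3), (-1, 1), (2, -3). Count: 3.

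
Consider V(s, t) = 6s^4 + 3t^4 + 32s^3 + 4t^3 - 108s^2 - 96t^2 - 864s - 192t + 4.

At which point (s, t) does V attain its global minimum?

V(s,t) separates as P(s) + Q(t) + 4, so its minimum is min P + min Q + 4.
P'(s) = 24(s - 3)(s + 3)(s + 4) vanishes at s ∈ {-4, -3, 3}; Q'(t) = 12(t - 4)(t + 1)(t + 4) vanishes at t ∈ {-4, -1, 4}.
Local minima of P (where P''>0): P(-4)=1216, P(3)=-2214. Local minima of Q: Q(-4)=-256, Q(4)=-1280.
So the global minimum of V is P(3) + Q(4) + 4 = -2214 − 1280 + 4 = -3490, attained at (3, 4).

(3, 4)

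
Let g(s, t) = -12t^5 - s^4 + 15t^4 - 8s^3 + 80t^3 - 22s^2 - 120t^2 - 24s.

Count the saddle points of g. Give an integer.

6

g separates as a function of s plus a function of t, so ∇g=0 decouples.
∂g/∂s = -4(s + 1)(s + 2)(s + 3) = 0 at s ∈ {-3, -2, -1}; ∂g/∂t = -60t(t - 2)(t - 1)(t + 2) = 0 at t ∈ {-2, 0, 1, 2}.
The Hessian is diagonal: diag(g_ss, g_tt). Second derivatives: g_ss(-3)=-8, g_ss(-2)=4, g_ss(-1)=-8; g_tt(-2)=1440, g_tt(0)=-240, g_tt(1)=180, g_tt(2)=-480.
Saddle points occur where the two diagonal entries have opposite signs: (-3, -2), (-3, 1), (-2, 0), (-2, 2), (-1, -2), (-1, 1). Count: 6.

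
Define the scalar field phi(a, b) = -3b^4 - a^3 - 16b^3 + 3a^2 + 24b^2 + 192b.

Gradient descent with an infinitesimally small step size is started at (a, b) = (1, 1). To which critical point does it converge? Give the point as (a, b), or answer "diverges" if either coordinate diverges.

(0, -2)

phi is separable, so gradient descent decouples: a follows -∂phi/∂a, b follows -∂phi/∂b.
∂phi/∂a = -3a(a - 2); at a=1 this is 3, so a decreases.
∂phi/∂b = -12(b - 2)(b + 2)(b + 4); at b=1 this is 180, so b decreases.
a converges to its nearest critical value 0 (a local min of the a-part); b converges to -2. The iterate converges to (0, -2).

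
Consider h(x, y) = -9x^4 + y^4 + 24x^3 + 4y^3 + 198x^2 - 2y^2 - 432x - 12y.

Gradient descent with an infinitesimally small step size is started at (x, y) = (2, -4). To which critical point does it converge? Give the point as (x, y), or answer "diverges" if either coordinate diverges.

(1, -3)

h is separable, so gradient descent decouples: x follows -∂h/∂x, y follows -∂h/∂y.
∂h/∂x = -36(x - 4)(x - 1)(x + 3); at x=2 this is 360, so x decreases.
∂h/∂y = 4(y - 1)(y + 1)(y + 3); at y=-4 this is -60, so y increases.
x converges to its nearest critical value 1 (a local min of the x-part); y converges to -3. The iterate converges to (1, -3).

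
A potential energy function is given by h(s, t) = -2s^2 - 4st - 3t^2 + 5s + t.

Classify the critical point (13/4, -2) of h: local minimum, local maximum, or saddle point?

The Hessian of h is constant: H = [[-4, -4], [-4, -6]].
det(H) = (-4)·(-6) − (-4)² = 8.
det(H) > 0 and tr(H) = -10 < 0, so H is negative definite and the point is a local maximum.

local maximum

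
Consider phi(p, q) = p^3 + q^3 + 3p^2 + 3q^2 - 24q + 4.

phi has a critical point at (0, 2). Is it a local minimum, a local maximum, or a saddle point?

The mixed partial ∂²phi/∂p∂q is 0, so the Hessian at any point is diag(phi_pp, phi_qq) = diag(6(p + 1), 6(q + 1)).
At (0, 2): H = diag(6, 18).
Both eigenvalues are positive, so H is positive definite: a local minimum.

local minimum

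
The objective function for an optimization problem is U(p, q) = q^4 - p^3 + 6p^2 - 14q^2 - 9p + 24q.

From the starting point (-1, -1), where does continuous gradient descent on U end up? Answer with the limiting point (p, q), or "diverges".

U is separable, so gradient descent decouples: p follows -∂U/∂p, q follows -∂U/∂q.
∂U/∂p = -3(p - 3)(p - 1); at p=-1 this is -24, so p increases.
∂U/∂q = 4(q - 2)(q - 1)(q + 3); at q=-1 this is 48, so q decreases.
p converges to its nearest critical value 1 (a local min of the p-part); q converges to -3. The iterate converges to (1, -3).

(1, -3)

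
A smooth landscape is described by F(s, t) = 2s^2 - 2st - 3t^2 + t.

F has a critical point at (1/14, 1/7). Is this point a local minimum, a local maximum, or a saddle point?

saddle point

The Hessian of F is constant: H = [[4, -2], [-2, -6]].
det(H) = 4·(-6) − (-2)² = -28.
Since det(H) < 0, H is indefinite and the critical point is a saddle point.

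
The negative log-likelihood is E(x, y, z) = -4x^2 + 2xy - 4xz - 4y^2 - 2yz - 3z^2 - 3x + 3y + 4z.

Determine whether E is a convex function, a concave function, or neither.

concave

E is quadratic, so its Hessian is the constant matrix H = [[-8, 2, -4], [2, -8, -2], [-4, -2, -6]].
Leading principal minors: -8, 60, -168.
Signs alternate −, +, − ⇒ H ≺ 0 ⇒ concave.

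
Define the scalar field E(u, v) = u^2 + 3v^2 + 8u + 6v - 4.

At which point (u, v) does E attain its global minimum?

(-4, -1)

E(u,v) separates as P(u) + Q(v) − 4, so its minimum is min P + min Q − 4.
P'(u) = 2u + 8 vanishes at u ∈ {-4}; Q'(v) = 6v + 6 vanishes at v ∈ {-1}.
Local minima of P (where P''>0): P(-4)=-16. Local minima of Q: Q(-1)=-3.
So the global minimum of E is P(-4) + Q(-1) − 4 = -16 − 3 − 4 = -23, attained at (-4, -1).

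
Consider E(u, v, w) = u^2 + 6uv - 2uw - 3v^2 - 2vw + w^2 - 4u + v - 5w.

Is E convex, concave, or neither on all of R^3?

E is quadratic, so its Hessian is the constant matrix H = [[2, 6, -2], [6, -6, -2], [-2, -2, 2]].
Leading principal minors: 2, -48, -32.
Neither pattern holds ⇒ H is indefinite ⇒ neither convex nor concave.

neither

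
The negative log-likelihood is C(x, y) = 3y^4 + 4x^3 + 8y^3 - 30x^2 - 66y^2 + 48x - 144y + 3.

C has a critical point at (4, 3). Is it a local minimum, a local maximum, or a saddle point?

local minimum

The mixed partial ∂²C/∂x∂y is 0, so the Hessian at any point is diag(C_xx, C_yy) = diag(12(2x - 5), 12(3y^2 + 4y - 11)).
At (4, 3): H = diag(36, 336).
Both eigenvalues are positive, so H is positive definite: a local minimum.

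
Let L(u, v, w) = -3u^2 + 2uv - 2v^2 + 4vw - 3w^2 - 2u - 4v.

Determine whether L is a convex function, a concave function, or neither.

L is quadratic, so its Hessian is the constant matrix H = [[-6, 2, 0], [2, -4, 4], [0, 4, -6]].
Leading principal minors: -6, 20, -24.
Signs alternate −, +, − ⇒ H ≺ 0 ⇒ concave.

concave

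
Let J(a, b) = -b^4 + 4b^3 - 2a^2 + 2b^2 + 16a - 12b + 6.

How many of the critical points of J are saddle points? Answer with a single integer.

J separates as a function of a plus a function of b, so ∇J=0 decouples.
∂J/∂a = -4(a - 4) = 0 at a ∈ {4}; ∂J/∂b = -4(b - 3)(b - 1)(b + 1) = 0 at b ∈ {-1, 1, 3}.
The Hessian is diagonal: diag(J_aa, J_bb). Second derivatives: J_aa(4)=-4; J_bb(-1)=-32, J_bb(1)=16, J_bb(3)=-32.
Saddle points occur where the two diagonal entries have opposite signs: (4, 1). Count: 1.

1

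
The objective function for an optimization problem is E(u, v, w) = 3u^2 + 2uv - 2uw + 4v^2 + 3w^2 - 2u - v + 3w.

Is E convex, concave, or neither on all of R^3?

E is quadratic, so its Hessian is the constant matrix H = [[6, 2, -2], [2, 8, 0], [-2, 0, 6]].
Leading principal minors: 6, 44, 232.
All positive ⇒ H ≻ 0 ⇒ convex.

convex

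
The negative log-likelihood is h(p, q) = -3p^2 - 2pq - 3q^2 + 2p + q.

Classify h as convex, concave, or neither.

h is quadratic, so its Hessian is the constant matrix H = [[-6, -2], [-2, -6]].
det(H) = 32, tr(H) = -12.
det(H) > 0 and tr(H) < 0, so H is negative definite everywhere: concave.

concave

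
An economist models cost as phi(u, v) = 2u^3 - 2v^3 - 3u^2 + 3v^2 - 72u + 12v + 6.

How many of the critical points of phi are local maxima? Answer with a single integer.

phi separates as a function of u plus a function of v, so ∇phi=0 decouples.
∂phi/∂u = 6(u - 4)(u + 3) = 0 at u ∈ {-3, 4}; ∂phi/∂v = -6(v - 2)(v + 1) = 0 at v ∈ {-1, 2}.
The Hessian is diagonal: diag(phi_uu, phi_vv). Second derivatives: phi_uu(-3)=-42, phi_uu(4)=42; phi_vv(-1)=18, phi_vv(2)=-18.
Local maxima occur where both diagonal entries negative: (-3, 2). Count: 1.

1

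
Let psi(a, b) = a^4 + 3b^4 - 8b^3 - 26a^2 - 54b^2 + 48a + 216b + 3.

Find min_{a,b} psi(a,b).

-1024

psi(a,b) separates as P(a) + Q(b) + 3, so its minimum is min P + min Q + 3.
P'(a) = 4(a - 3)(a - 1)(a + 4) vanishes at a ∈ {-4, 1, 3}; Q'(b) = 12(b - 3)(b - 2)(b + 3) vanishes at b ∈ {-3, 2, 3}.
Local minima of P (where P''>0): P(-4)=-352, P(3)=-9. Local minima of Q: Q(-3)=-675, Q(3)=189.
So the global minimum of psi is P(-4) + Q(-3) + 3 = -352 − 675 + 3 = -1024, attained at (-4, -3).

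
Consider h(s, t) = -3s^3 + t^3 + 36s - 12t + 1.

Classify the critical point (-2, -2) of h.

saddle point

The mixed partial ∂²h/∂s∂t is 0, so the Hessian at any point is diag(h_ss, h_tt) = diag(-18s, 6t).
At (-2, -2): H = diag(36, -12).
The eigenvalues have opposite signs, so H is indefinite: a saddle point.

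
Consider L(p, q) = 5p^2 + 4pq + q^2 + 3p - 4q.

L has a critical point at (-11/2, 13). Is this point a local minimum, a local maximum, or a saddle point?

The Hessian of L is constant: H = [[10, 4], [4, 2]].
det(H) = 10·2 − 4² = 4.
det(H) > 0 and tr(H) = 12 > 0, so H is positive definite and the point is a local minimum.

local minimum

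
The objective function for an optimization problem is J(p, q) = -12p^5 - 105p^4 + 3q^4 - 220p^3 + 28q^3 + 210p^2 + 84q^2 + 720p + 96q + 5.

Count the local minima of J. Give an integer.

J separates as a function of p plus a function of q, so ∇J=0 decouples.
∂J/∂p = -60(p - 1)(p + 1)(p + 3)(p + 4) = 0 at p ∈ {-4, -3, -1, 1}; ∂J/∂q = 12(q + 1)(q + 2)(q + 4) = 0 at q ∈ {-4, -2, -1}.
The Hessian is diagonal: diag(J_pp, J_qq). Second derivatives: J_pp(-4)=900, J_pp(-3)=-480, J_pp(-1)=720, J_pp(1)=-2400; J_qq(-4)=72, J_qq(-2)=-24, J_qq(-1)=36.
Local minima occur where both diagonal entries positive: (-4, -4), (-4, -1), (-1, -4), (-1, -1). Count: 4.

4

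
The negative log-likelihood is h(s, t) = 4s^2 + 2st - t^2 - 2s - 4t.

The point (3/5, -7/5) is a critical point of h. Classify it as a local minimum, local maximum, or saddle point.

The Hessian of h is constant: H = [[8, 2], [2, -2]].
det(H) = 8·(-2) − 2² = -20.
Since det(H) < 0, H is indefinite and the critical point is a saddle point.

saddle point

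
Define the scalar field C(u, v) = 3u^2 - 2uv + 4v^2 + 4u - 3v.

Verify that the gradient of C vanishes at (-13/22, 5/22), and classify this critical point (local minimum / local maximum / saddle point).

∇C = (6u - 2v + 4, -2u + 8v - 3); substituting (-13/22, 5/22) gives ∇C = (0, 0), so (-13/22, 5/22) is indeed a critical point.
The Hessian of C is constant: H = [[6, -2], [-2, 8]].
det(H) = 6·8 − (-2)² = 44.
det(H) > 0 and tr(H) = 14 > 0, so H is positive definite and the point is a local minimum.

local minimum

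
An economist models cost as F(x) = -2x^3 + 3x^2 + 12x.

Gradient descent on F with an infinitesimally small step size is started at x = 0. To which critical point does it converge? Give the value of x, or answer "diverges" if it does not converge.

-1

F'(x) = -6(x - 2)(x + 1), so F'(0) = 12.
Gradient descent moves in the -F' direction, i.e. x is decreasing.
The nearest critical point in that direction is x = -1, where F'' = 18 > 0 (a local minimum). The iterate converges there.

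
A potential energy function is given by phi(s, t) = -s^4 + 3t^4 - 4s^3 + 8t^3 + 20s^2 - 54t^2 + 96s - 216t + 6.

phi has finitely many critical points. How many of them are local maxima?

phi separates as a function of s plus a function of t, so ∇phi=0 decouples.
∂phi/∂s = -4(s - 3)(s + 2)(s + 4) = 0 at s ∈ {-4, -2, 3}; ∂phi/∂t = 12(t - 3)(t + 2)(t + 3) = 0 at t ∈ {-3, -2, 3}.
The Hessian is diagonal: diag(phi_ss, phi_tt). Second derivatives: phi_ss(-4)=-56, phi_ss(-2)=40, phi_ss(3)=-140; phi_tt(-3)=72, phi_tt(-2)=-60, phi_tt(3)=360.
Local maxima occur where both diagonal entries negative: (-4, -2), (3, -2). Count: 2.

2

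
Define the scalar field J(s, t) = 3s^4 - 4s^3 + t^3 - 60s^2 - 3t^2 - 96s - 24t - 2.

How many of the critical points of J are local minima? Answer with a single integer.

J separates as a function of s plus a function of t, so ∇J=0 decouples.
∂J/∂s = 12(s - 4)(s + 1)(s + 2) = 0 at s ∈ {-2, -1, 4}; ∂J/∂t = 3(t - 4)(t + 2) = 0 at t ∈ {-2, 4}.
The Hessian is diagonal: diag(J_ss, J_tt). Second derivatives: J_ss(-2)=72, J_ss(-1)=-60, J_ss(4)=360; J_tt(-2)=-18, J_tt(4)=18.
Local minima occur where both diagonal entries positive: (-2, 4), (4, 4). Count: 2.

2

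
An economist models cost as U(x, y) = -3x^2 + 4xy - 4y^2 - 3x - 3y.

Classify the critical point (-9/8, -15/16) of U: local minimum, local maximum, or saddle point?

local maximum

The Hessian of U is constant: H = [[-6, 4], [4, -8]].
det(H) = (-6)·(-8) − 4² = 32.
det(H) > 0 and tr(H) = -14 < 0, so H is negative definite and the point is a local maximum.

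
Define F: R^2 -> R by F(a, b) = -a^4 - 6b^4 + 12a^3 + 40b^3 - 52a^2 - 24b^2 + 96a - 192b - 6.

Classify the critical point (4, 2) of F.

saddle point

The mixed partial ∂²F/∂a∂b is 0, so the Hessian at any point is diag(F_aa, F_bb) = diag(4(-3a^2 + 18a - 26), 24(-3b^2 + 10b - 2)).
At (4, 2): H = diag(-8, 144).
The eigenvalues have opposite signs, so H is indefinite: a saddle point.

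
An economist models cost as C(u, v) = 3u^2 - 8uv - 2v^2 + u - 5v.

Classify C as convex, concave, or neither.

C is quadratic, so its Hessian is the constant matrix H = [[6, -8], [-8, -4]].
det(H) = -88, tr(H) = 2.
det(H) < 0, so H is indefinite: neither convex nor concave.

neither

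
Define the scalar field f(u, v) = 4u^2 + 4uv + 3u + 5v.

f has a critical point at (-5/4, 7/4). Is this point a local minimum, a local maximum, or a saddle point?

The Hessian of f is constant: H = [[8, 4], [4, 0]].
det(H) = 8·0 − 4² = -16.
Since det(H) < 0, H is indefinite and the critical point is a saddle point.

saddle point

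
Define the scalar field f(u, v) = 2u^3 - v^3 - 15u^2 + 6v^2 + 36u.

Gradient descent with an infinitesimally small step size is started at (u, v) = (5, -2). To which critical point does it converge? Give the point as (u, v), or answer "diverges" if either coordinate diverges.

f is separable, so gradient descent decouples: u follows -∂f/∂u, v follows -∂f/∂v.
∂f/∂u = 6(u - 3)(u - 2); at u=5 this is 36, so u decreases.
∂f/∂v = -3v(v - 4); at v=-2 this is -36, so v increases.
u converges to its nearest critical value 3 (a local min of the u-part); v converges to 0. The iterate converges to (3, 0).

(3, 0)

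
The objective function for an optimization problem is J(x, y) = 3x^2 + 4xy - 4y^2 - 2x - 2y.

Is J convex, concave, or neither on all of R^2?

neither

J is quadratic, so its Hessian is the constant matrix H = [[6, 4], [4, -8]].
det(H) = -64, tr(H) = -2.
det(H) < 0, so H is indefinite: neither convex nor concave.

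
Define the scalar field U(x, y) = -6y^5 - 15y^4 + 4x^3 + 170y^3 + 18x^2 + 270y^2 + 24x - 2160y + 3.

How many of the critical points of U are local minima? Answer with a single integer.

2

U separates as a function of x plus a function of y, so ∇U=0 decouples.
∂U/∂x = 12(x + 1)(x + 2) = 0 at x ∈ {-2, -1}; ∂U/∂y = -30(y - 3)(y - 2)(y + 3)(y + 4) = 0 at y ∈ {-4, -3, 2, 3}.
The Hessian is diagonal: diag(U_xx, U_yy). Second derivatives: U_xx(-2)=-12, U_xx(-1)=12; U_yy(-4)=1260, U_yy(-3)=-900, U_yy(2)=900, U_yy(3)=-1260.
Local minima occur where both diagonal entries positive: (-1, -4), (-1, 2). Count: 2.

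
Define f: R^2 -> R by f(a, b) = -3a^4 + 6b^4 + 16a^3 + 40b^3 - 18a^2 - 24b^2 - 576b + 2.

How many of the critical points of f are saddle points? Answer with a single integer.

f separates as a function of a plus a function of b, so ∇f=0 decouples.
∂f/∂a = -12a(a - 3)(a - 1) = 0 at a ∈ {0, 1, 3}; ∂f/∂b = 24(b - 2)(b + 3)(b + 4) = 0 at b ∈ {-4, -3, 2}.
The Hessian is diagonal: diag(f_aa, f_bb). Second derivatives: f_aa(0)=-36, f_aa(1)=24, f_aa(3)=-72; f_bb(-4)=144, f_bb(-3)=-120, f_bb(2)=720.
Saddle points occur where the two diagonal entries have opposite signs: (0, -4), (0, 2), (1, -3), (3, -4), (3, 2). Count: 5.

5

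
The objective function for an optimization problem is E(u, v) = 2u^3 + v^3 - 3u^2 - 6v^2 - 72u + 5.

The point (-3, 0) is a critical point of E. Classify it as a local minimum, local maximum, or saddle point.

local maximum

The mixed partial ∂²E/∂u∂v is 0, so the Hessian at any point is diag(E_uu, E_vv) = diag(6(2u - 1), 6(v - 2)).
At (-3, 0): H = diag(-42, -12).
Both eigenvalues are negative, so H is negative definite: a local maximum.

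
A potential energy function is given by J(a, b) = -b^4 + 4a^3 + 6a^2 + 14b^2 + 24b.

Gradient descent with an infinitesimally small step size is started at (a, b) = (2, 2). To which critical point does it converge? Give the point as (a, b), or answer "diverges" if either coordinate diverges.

J is separable, so gradient descent decouples: a follows -∂J/∂a, b follows -∂J/∂b.
∂J/∂a = 12a(a + 1); at a=2 this is 72, so a decreases.
∂J/∂b = -4(b - 3)(b + 1)(b + 2); at b=2 this is 48, so b decreases.
a converges to its nearest critical value 0 (a local min of the a-part); b converges to -1. The iterate converges to (0, -1).

(0, -1)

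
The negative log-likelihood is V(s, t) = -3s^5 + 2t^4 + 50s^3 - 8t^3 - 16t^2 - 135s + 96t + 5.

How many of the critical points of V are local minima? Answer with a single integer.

V separates as a function of s plus a function of t, so ∇V=0 decouples.
∂V/∂s = -15(s - 3)(s - 1)(s + 1)(s + 3) = 0 at s ∈ {-3, -1, 1, 3}; ∂V/∂t = 8(t - 3)(t - 2)(t + 2) = 0 at t ∈ {-2, 2, 3}.
The Hessian is diagonal: diag(V_ss, V_tt). Second derivatives: V_ss(-3)=720, V_ss(-1)=-240, V_ss(1)=240, V_ss(3)=-720; V_tt(-2)=160, V_tt(2)=-32, V_tt(3)=40.
Local minima occur where both diagonal entries positive: (-3, -2), (-3, 3), (1, -2), (1, 3). Count: 4.

4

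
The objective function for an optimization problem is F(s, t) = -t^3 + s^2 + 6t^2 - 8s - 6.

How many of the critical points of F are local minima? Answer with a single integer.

F separates as a function of s plus a function of t, so ∇F=0 decouples.
∂F/∂s = 2(s - 4) = 0 at s ∈ {4}; ∂F/∂t = -3t(t - 4) = 0 at t ∈ {0, 4}.
The Hessian is diagonal: diag(F_ss, F_tt). Second derivatives: F_ss(4)=2; F_tt(0)=12, F_tt(4)=-12.
Local minima occur where both diagonal entries positive: (4, 0). Count: 1.

1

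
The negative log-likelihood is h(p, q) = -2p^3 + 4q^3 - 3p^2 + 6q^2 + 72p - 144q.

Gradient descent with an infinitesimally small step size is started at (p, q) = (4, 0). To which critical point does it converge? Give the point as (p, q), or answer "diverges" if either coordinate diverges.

diverges

h is separable, so gradient descent decouples: p follows -∂h/∂p, q follows -∂h/∂q.
∂h/∂p = -6(p - 3)(p + 4); at p=4 this is -48, so p increases.
∂h/∂q = 12(q - 3)(q + 4); at q=0 this is -144, so q increases.
The p-coordinate has no critical point in that direction and runs off to infinity.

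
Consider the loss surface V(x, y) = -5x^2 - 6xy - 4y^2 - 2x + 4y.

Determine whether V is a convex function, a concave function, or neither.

V is quadratic, so its Hessian is the constant matrix H = [[-10, -6], [-6, -8]].
det(H) = 44, tr(H) = -18.
det(H) > 0 and tr(H) < 0, so H is negative definite everywhere: concave.

concave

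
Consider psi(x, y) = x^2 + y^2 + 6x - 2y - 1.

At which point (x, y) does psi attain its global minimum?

(-3, 1)

psi(x,y) separates as P(x) + Q(y) − 1, so its minimum is min P + min Q − 1.
P'(x) = 2x + 6 vanishes at x ∈ {-3}; Q'(y) = 2y - 2 vanishes at y ∈ {1}.
Local minima of P (where P''>0): P(-3)=-9. Local minima of Q: Q(1)=-1.
So the global minimum of psi is P(-3) + Q(1) − 1 = -9 − 1 − 1 = -11, attained at (-3, 1).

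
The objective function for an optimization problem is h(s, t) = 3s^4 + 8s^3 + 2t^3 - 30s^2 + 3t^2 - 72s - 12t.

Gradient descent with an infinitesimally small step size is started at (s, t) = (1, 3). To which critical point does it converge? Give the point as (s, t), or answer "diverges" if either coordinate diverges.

(2, 1)

h is separable, so gradient descent decouples: s follows -∂h/∂s, t follows -∂h/∂t.
∂h/∂s = 12(s - 2)(s + 1)(s + 3); at s=1 this is -96, so s increases.
∂h/∂t = 6(t - 1)(t + 2); at t=3 this is 60, so t decreases.
s converges to its nearest critical value 2 (a local min of the s-part); t converges to 1. The iterate converges to (2, 1).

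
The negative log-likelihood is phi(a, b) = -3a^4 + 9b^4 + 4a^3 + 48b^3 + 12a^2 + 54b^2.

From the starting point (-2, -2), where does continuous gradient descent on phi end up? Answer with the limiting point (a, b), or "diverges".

phi is separable, so gradient descent decouples: a follows -∂phi/∂a, b follows -∂phi/∂b.
∂phi/∂a = -12a(a - 2)(a + 1); at a=-2 this is 96, so a decreases.
∂phi/∂b = 36b(b + 1)(b + 3); at b=-2 this is 72, so b decreases.
The a-coordinate has no critical point in that direction and runs off to infinity.

diverges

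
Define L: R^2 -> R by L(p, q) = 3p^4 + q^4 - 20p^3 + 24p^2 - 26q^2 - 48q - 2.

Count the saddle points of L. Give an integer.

L separates as a function of p plus a function of q, so ∇L=0 decouples.
∂L/∂p = 12p(p - 4)(p - 1) = 0 at p ∈ {0, 1, 4}; ∂L/∂q = 4(q - 4)(q + 1)(q + 3) = 0 at q ∈ {-3, -1, 4}.
The Hessian is diagonal: diag(L_pp, L_qq). Second derivatives: L_pp(0)=48, L_pp(1)=-36, L_pp(4)=144; L_qq(-3)=56, L_qq(-1)=-40, L_qq(4)=140.
Saddle points occur where the two diagonal entries have opposite signs: (0, -1), (1, -3), (1, 4), (4, -1). Count: 4.

4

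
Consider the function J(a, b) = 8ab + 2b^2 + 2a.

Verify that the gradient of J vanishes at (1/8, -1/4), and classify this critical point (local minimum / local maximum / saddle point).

saddle point

∇J = (8b + 2, 8a + 4b); substituting (1/8, -1/4) gives ∇J = (0, 0), so (1/8, -1/4) is indeed a critical point.
The Hessian of J is constant: H = [[0, 8], [8, 4]].
det(H) = 0·4 − 8² = -64.
Since det(H) < 0, H is indefinite and the critical point is a saddle point.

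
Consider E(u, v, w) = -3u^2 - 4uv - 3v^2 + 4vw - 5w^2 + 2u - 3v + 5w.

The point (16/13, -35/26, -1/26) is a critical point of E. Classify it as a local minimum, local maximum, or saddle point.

local maximum

The Hessian is constant: H = [[-6, -4, 0], [-4, -6, 4], [0, 4, -10]].
Leading principal minors: Δ₁ = -6, Δ₂ = 20, Δ₃ = -104.
The minors alternate sign starting negative (−, +, −), so H is negative definite: a local maximum.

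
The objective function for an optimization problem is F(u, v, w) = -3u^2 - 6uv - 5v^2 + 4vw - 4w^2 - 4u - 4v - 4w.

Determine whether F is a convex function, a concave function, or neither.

F is quadratic, so its Hessian is the constant matrix H = [[-6, -6, 0], [-6, -10, 4], [0, 4, -8]].
Leading principal minors: -6, 24, -96.
Signs alternate −, +, − ⇒ H ≺ 0 ⇒ concave.

concave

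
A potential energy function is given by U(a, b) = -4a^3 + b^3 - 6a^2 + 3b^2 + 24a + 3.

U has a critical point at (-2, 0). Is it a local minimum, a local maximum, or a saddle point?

local minimum

The mixed partial ∂²U/∂a∂b is 0, so the Hessian at any point is diag(U_aa, U_bb) = diag(-12(2a + 1), 6(b + 1)).
At (-2, 0): H = diag(36, 6).
Both eigenvalues are positive, so H is positive definite: a local minimum.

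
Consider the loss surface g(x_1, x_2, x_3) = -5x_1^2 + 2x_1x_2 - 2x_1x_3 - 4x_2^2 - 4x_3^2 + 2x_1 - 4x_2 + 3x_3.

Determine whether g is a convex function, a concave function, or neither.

g is quadratic, so its Hessian is the constant matrix H = [[-10, 2, -2], [2, -8, 0], [-2, 0, -8]].
Leading principal minors: -10, 76, -576.
Signs alternate −, +, − ⇒ H ≺ 0 ⇒ concave.

concave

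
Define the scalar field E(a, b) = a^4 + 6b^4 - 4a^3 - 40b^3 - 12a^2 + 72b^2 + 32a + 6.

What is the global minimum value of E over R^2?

E(a,b) separates as P(a) + Q(b) + 6, so its minimum is min P + min Q + 6.
P'(a) = 4(a - 4)(a - 1)(a + 2) vanishes at a ∈ {-2, 1, 4}; Q'(b) = 24b(b - 3)(b - 2) vanishes at b ∈ {0, 2, 3}.
Local minima of P (where P''>0): P(-2)=-64, P(4)=-64. Local minima of Q: Q(0)=0, Q(3)=54.
So the global minimum of E is P(-2) + Q(0) + 6 = -64 + 0 + 6 = -58, attained at (-2, 0).

-58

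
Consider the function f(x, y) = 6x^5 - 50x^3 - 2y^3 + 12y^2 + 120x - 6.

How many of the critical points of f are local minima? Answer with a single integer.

f separates as a function of x plus a function of y, so ∇f=0 decouples.
∂f/∂x = 30(x - 2)(x - 1)(x + 1)(x + 2) = 0 at x ∈ {-2, -1, 1, 2}; ∂f/∂y = -6y(y - 4) = 0 at y ∈ {0, 4}.
The Hessian is diagonal: diag(f_xx, f_yy). Second derivatives: f_xx(-2)=-360, f_xx(-1)=180, f_xx(1)=-180, f_xx(2)=360; f_yy(0)=24, f_yy(4)=-24.
Local minima occur where both diagonal entries positive: (-1, 0), (2, 0). Count: 2.

2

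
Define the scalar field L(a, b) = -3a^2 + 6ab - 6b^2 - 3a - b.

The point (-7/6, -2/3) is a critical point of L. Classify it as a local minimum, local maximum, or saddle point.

The Hessian of L is constant: H = [[-6, 6], [6, -12]].
det(H) = (-6)·(-12) − 6² = 36.
det(H) > 0 and tr(H) = -18 < 0, so H is negative definite and the point is a local maximum.

local maximum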